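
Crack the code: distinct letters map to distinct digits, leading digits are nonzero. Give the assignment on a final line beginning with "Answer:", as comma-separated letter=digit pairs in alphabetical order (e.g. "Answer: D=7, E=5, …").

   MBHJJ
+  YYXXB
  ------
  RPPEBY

Step 1. [col 1: J + B ≡ Y (mod 10)] column 1 (J + B ≡ Y (mod 10), carry-in 0) doesn't pin B yet; pick B=8 and continue, so B=8.
Step 2. [col 1: J + B ≡ Y (mod 10)] Y=2 is one option consistent with column 1 (J + B ≡ Y (mod 10), carry-in 0) — take it, so Y=2.
Step 3. [col 1: J + B ≡ Y (mod 10)] in column 1 we have J+B≡Y with carry-in 0; given B=8, Y=2 and digits 2,8 already taken and all letters distinct, that pins J to 4, so J=4.
Step 4. [col 2: J + X ≡ B (mod 10)] from column 2 (J=4, B=8, carry-in 1, digits 2,4,8 already taken and all letters distinct): X must equal 3 ⇒ X=3.
Step 5. [col 3: H + X ≡ E (mod 10)] several values work for H in column 3 (H + X ≡ E (mod 10), carry-in 0); try H=6 ⇒ H=6.
Step 6. [col 3: H + X ≡ E (mod 10)] from column 3 (H=6, X=3, carry-in 0, digits 2,3,4,6,8 already taken and all letters distinct): E must equal 9, so E=9.
Step 7. [col 4: B + Y ≡ P (mod 10)] column 4: given B=8, Y=2, carry-in 0, and digits 2,3,4,6,8,9 already taken and all letters distinct, B+Y≡P (mod 10) forces P=0, so P=0.
Step 8. [R] the sum has 6 digits but both addends have 5; that extra leading digit R is the final carry, namely 1. So R=1.
Step 9. [col 5: M + Y ≡ P (mod 10)] in column 5 we have M+Y≡P with carry-in 1; given Y=2, P=0 and digits 0,1,2,3,4,6,8,9 already taken and all letters distinct, that pins M to 7. So M=7.

Answer: B=8, E=9, H=6, J=4, M=7, P=0, R=1, X=3, Y=2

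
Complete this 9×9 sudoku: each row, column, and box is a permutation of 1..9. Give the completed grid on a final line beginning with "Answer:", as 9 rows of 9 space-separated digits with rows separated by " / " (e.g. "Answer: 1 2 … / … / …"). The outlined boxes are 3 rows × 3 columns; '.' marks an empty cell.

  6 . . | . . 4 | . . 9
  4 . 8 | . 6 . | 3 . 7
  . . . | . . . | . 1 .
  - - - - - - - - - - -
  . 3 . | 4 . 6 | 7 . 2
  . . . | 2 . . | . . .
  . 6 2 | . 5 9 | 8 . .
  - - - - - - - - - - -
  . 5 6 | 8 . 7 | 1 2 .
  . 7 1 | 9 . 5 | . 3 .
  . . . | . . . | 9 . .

Step 1. [r2c8∈{5}] r2c8 is down to just 5 ⇒ r2c8=5.
Step 2. [r7c9∈{4}] r7c9 has the single candidate 4 ⇒ r7c9=4.
Step 3. [r7c5∈{3}] r7c5 has the single candidate 3 ⇒ r7c5=3.
Step 4. [r2c4∈{1}] nothing but 1 survives at r2c4. So r2c4=1.
Step 5. [r3c5∈{2,7,8,9}] across col 5, 9 lands solely at r3c5. So r3c5=9.
Step 6. [r3c2∈{2}] only 2 remains possible at r3c2. So r3c2=2.
Step 7. [r8c7∈{6}] only 6 remains possible at r8c7. So r8c7=6.
Step 8. [r5c7∈{4,5}] r5c7 is the only open cell in col 7 admitting 5 ⇒ r5c7=5.
Step 9. [r8c9∈{8}] r8c9's peers cover all but 8, so r8c9=8.
Step 10. [r4c8∈{9}] r4c8 has the single candidate 9 ⇒ r4c8=9.
Step 11. [r5c3∈{4,7,9}] across col 3, 9 lands solely at r5c3. So r5c3=9.
Step 12. [r5c2∈{1,4,8}] across box 4, 4 lands solely at r5c2, so r5c2=4.
Step 13. [r3c6∈{3,8}] 8 has one home in row 3: r3c6. So r3c6=8.
Step 14. [r5c6∈{1,3}] across col 6, 3 lands solely at r5c6 ⇒ r5c6=3.
Step 15. [r6c4∈{7}] r6c4's peers cover all but 7, so r6c4=7.
Step 16. [r4c3∈{5}] nothing but 5 survives at r4c3, so r4c3=5.
Step 17. [r5c1∈{1,7,8}] 7 has one home in row 5: r5c1, so r5c1=7.
Step 18. [r4c1∈{1,8}] 8 has one home in box 4: r4c1. So r4c1=8.
Step 19. [r9c3∈{3,4}] in col 3, 4 fits only at r9c3. So r9c3=4.
Step 20. [r2c6∈{2}] nothing but 2 survives at r2c6, so r2c6=2.
Step 21. [r3c1∈{3,5}] in col 1, 5 fits only at r3c1, so r3c1=5.
Step 22. [r3c3∈{3,7}] 7 has one home in row 3: r3c3 ⇒ r3c3=7.
Step 23. [r4c5∈{1}] only 1 remains possible at r4c5, so r4c5=1.
Step 24. [r8c1∈{2}] nothing but 2 survives at r8c1 ⇒ r8c1=2.
Step 25. [r5c9∈{1,6}] row 5 places 1 nowhere but r5c9. So r5c9=1.
Step 26. [r1c3∈{3}] r1c3 has the single candidate 3 ⇒ r1c3=3.
Step 27. [r9c5∈{2}] r9c5 is down to just 2 ⇒ r9c5=2.
Step 28. [r1c4∈{5}] r1c4 has the single candidate 5 ⇒ r1c4=5.
Step 29. [r9c8∈{7}] only 7 remains possible at r9c8 ⇒ r9c8=7.
Step 30. [r1c5∈{7}] nothing but 7 survives at r1c5 ⇒ r1c5=7.
Step 31. [r3c9∈{6}] r3c9's peers cover all but 6, so r3c9=6.
Step 32. [r9c1∈{3}] only 3 remains possible at r9c1, so r9c1=3.
Step 33. [r5c5∈{8}] nothing but 8 survives at r5c5. So r5c5=8.
Step 34. [r8c5∈{4}] r8c5's peers cover all but 4 ⇒ r8c5=4.
Step 35. [r5c8∈{6}] r5c8 is down to just 6, so r5c8=6.
Step 36. [r3c4∈{3}] r3c4's peers cover all but 3, so r3c4=3.
Step 37. [r6c8∈{4}] r6c8 is down to just 4 ⇒ r6c8=4.
Step 38. [r1c2∈{1}] nothing but 1 survives at r1c2 ⇒ r1c2=1.
Step 39. [r9c6∈{1}] r9c6 is down to just 1. So r9c6=1.
Step 40. [r3c7∈{4}] nothing but 4 survives at r3c7. So r3c7=4.
Step 41. [r9c9∈{5}] r9c9 is down to just 5 ⇒ r9c9=5.
Step 42. [r7c1∈{9}] nothing but 9 survives at r7c1. So r7c1=9.
Step 43. [r1c7∈{2}] r1c7's peers cover all but 2, so r1c7=2.
Step 44. [r6c1∈{1}] r6c1 has the single candidate 1 ⇒ r6c1=1.
Step 45. [r1c8∈{8}] nothing but 8 survives at r1c8, so r1c8=8.
Step 46. [r2c2∈{9}] only 9 remains possible at r2c2, so r2c2=9.
Step 47. [r9c2∈{8}] r9c2 is down to just 8, so r9c2=8.
Step 48. [r6c9∈{3}] r6c9 has the single candidate 3. So r6c9=3.
Step 49. [r9c4∈{6}] only 6 remains possible at r9c4, so r9c4=6.

Answer: 6 1 3 5 7 4 2 8 9 / 4 9 8 1 6 2 3 5 7 / 5 2 7 3 9 8 4 1 6 / 8 3 5 4 1 6 7 9 2 / 7 4 9 2 8 3 5 6 1 / 1 6 2 7 5 9 8 4 3 / 9 5 6 8 3 7 1 2 4 / 2 7 1 9 4 5 6 3 8 / 3 8 4 6 2 1 9 7 5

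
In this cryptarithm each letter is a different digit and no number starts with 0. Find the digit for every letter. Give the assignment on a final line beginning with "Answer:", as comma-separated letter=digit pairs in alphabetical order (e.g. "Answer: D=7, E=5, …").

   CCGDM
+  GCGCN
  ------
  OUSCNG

Step 1. [col 1: M + N ≡ G (mod 10)] several values work for M in column 1 (M + N ≡ G (mod 10), carry-in 0); try M=5, so M=5.
Step 2. [O] adding two 5-digit numbers gives at most 5+1 digits, and here it does — O is that final carry and must be 1, so O=1.
Step 3. [col 1: M + N ≡ G (mod 10)] column 1 (M + N ≡ G (mod 10), carry-in 0) doesn't pin G yet; pick G=4 and continue. So G=4.
Step 4. [col 1: M + N ≡ G (mod 10)] from column 1 (M=5, G=4, carry-in 0, digits 1,4,5 already taken and all letters distinct): N must equal 9. So N=9.
Step 5. [col 2: D + C ≡ N (mod 10)] column 2 (D + C ≡ N (mod 10), carry-in 1) doesn't pin C yet; pick C=8 and continue, so C=8.
Step 6. [col 2: D + C ≡ N (mod 10)] in column 2 we have D+C≡N with carry-in 1; given C=8, N=9 and digits 1,4,5,8,9 already taken and all letters distinct, that pins D to 0 ⇒ D=0.
Step 7. [col 4: C + C ≡ S (mod 10)] column 4 reads C+C+carry(0)=S with C=8; with digits 0,1,4,5,8,9 already taken and all letters distinct, the only value for S is 6. So S=6.
Step 8. [col 5: C + G ≡ U (mod 10)] column 5 reads C+G+carry(1)=U with C=8, G=4; with digits 0,1,4,5,6,8,9 already taken and all letters distinct, the only value for U is 3. So U=3.

Answer: C=8, D=0, G=4, M=5, N=9, O=1, S=6, U=3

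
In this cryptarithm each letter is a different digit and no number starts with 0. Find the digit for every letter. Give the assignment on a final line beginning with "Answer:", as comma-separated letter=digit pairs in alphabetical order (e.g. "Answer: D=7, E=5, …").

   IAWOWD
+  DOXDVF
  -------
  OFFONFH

Step 1. [col 1: D + F ≡ H (mod 10)] no forcing yet in column 1 (carry-in 0); D=9 is free and consistent — try it, so D=9.
Step 2. [O] O is the leading digit of a 7-digit sum of two 6-digit numbers; the final carry is exactly 1, so O=1.
Step 3. [col 1: D + F ≡ H (mod 10)] several values work for H in column 1 (D + F ≡ H (mod 10), carry-in 0); try H=5 ⇒ H=5.
Step 4. [col 1: D + F ≡ H (mod 10)] column 1 reads D+F+carry(0)=H with D=9, H=5; with digits 1,5,9 already taken and all letters distinct, the only value for F is 6, so F=6.
Step 5. [col 2: W + V ≡ F (mod 10)] V=3 is one option consistent with column 2 (W + V ≡ F (mod 10), carry-in 1) — take it. So V=3.
Step 6. [col 2: W + V ≡ F (mod 10)] column 2 reads W+V+carry(1)=F with V=3, F=6; with digits 1,3,5,6,9 already taken and all letters distinct, the only value for W is 2 ⇒ W=2.
Step 7. [col 3: O + D ≡ N (mod 10)] column 3 reads O+D+carry(0)=N with O=1, D=9; with digits 1,2,3,5,6,9 already taken and all letters distinct, the only value for N is 0. So N=0.
Step 8. [col 4: W + X ≡ O (mod 10)] in column 4 we have W+X≡O with carry-in 1; given W=2, O=1 and digits 0,1,2,3,5,6,9 already taken and all letters distinct, that pins X to 8. So X=8.
Step 9. [col 5: A + O ≡ F (mod 10)] from column 5 (O=1, F=6, carry-in 1, digits 0,1,2,3,5,6,8,9 already taken and all letters distinct): A must equal 4, so A=4.
Step 10. [col 6: I + D ≡ F (mod 10)] column 6: given D=9, F=6, carry-in 0, and digits 0,1,2,3,4,5,6,8,9 already taken and all letters distinct, I+D≡F (mod 10) forces I=7, so I=7.

Answer: A=4, D=9, F=6, H=5, I=7, N=0, O=1, V=3, W=2, X=8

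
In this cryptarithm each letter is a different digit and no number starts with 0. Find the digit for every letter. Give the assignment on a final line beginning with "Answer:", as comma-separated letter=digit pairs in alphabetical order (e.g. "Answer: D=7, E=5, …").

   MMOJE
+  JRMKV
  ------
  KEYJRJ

Step 1. [col 1: E + V ≡ J (mod 10)] column 1 (E + V ≡ J (mod 10), carry-in 0) doesn't pin J yet; pick J=5 and continue, so J=5.
Step 2. [K] adding two 5-digit numbers gives at most 5+1 digits, and here it does — K is that final carry and must be 1, so K=1.
Step 3. [col 1: E + V ≡ J (mod 10)] no forcing yet in column 1 (carry-in 0); V=2 is free and consistent — try it, so V=2.
Step 4. [col 1: E + V ≡ J (mod 10)] in column 1 we have E+V≡J with carry-in 0; given V=2, J=5 and digits 1,2,5 already taken and all letters distinct, that pins E to 3. So E=3.
Step 5. [col 2: J + K ≡ R (mod 10)] in column 2 we have J+K≡R with carry-in 0; given J=5, K=1 and digits 1,2,3,5 already taken and all letters distinct, that pins R to 6 ⇒ R=6.
Step 6. [col 3: O + M ≡ J (mod 10)] several values work for M in column 3 (O + M ≡ J (mod 10), carry-in 0); try M=7, so M=7.
Step 7. [col 3: O + M ≡ J (mod 10)] from column 3 (M=7, J=5, carry-in 0, digits 1,2,3,5,6,7 already taken and all letters distinct): O must equal 8. So O=8.
Step 8. [col 4: M + R ≡ Y (mod 10)] from column 4 (M=7, R=6, carry-in 1, digits 1,2,3,5,6,7,8 already taken and all letters distinct): Y must equal 4. So Y=4.

Answer: E=3, J=5, K=1, M=7, O=8, R=6, V=2, Y=4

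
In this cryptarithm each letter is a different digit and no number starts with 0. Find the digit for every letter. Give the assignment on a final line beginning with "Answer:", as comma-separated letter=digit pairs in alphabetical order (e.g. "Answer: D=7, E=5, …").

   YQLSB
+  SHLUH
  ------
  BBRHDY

Step 1. [col 1: B + H ≡ Y (mod 10)] no forcing yet in column 1 (carry-in 0); Y=7 is free and consistent — try it ⇒ Y=7.
Step 2. [col 1: B + H ≡ Y (mod 10)] several values work for H in column 1 (B + H ≡ Y (mod 10), carry-in 0); try H=6. So H=6.
Step 3. [col 1: B + H ≡ Y (mod 10)] column 1 reads B+H+carry(0)=Y with H=6, Y=7; with digits 6,7 already taken and all letters distinct, the only value for B is 1. So B=1.
Step 4. [col 2: S + U ≡ D (mod 10)] no forcing yet in column 2 (carry-in 0); S=4 is free and consistent — try it, so S=4.
Step 5. [col 2: S + U ≡ D (mod 10)] several values work for U in column 2 (S + U ≡ D (mod 10), carry-in 0); try U=5. So U=5.
Step 6. [col 2: S + U ≡ D (mod 10)] column 2 reads S+U+carry(0)=D with S=4, U=5; with digits 1,4,5,6,7 already taken and all letters distinct, the only value for D is 9 ⇒ D=9.
Step 7. [col 3: L + L ≡ H (mod 10)] several values work for L in column 3 (L + L ≡ H (mod 10), carry-in 0); try L=3, so L=3.
Step 8. [col 4: Q + H ≡ R (mod 10)] column 4 reads Q+H+carry(0)=R with H=6; with digits 1,3,4,5,6,7,9 already taken and all letters distinct, the only value for R is 8, so R=8.
Step 9. [col 4: Q + H ≡ R (mod 10)] in column 4 we have Q+H≡R with carry-in 0; given H=6, R=8 and digits 1,3,4,5,6,7,8,9 already taken and all letters distinct, that pins Q to 2. So Q=2.

Answer: B=1, D=9, H=6, L=3, Q=2, R=8, S=4, U=5, Y=7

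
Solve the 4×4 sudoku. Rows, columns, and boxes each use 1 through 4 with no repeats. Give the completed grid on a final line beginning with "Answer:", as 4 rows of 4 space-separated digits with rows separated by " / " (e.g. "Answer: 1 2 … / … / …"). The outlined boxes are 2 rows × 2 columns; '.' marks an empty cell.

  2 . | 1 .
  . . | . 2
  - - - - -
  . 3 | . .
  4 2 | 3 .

Step 1. [r2c3∈{4}] nothing but 4 survives at r2c3 ⇒ r2c3=4.
Step 2. [r3c1∈{1}] r3c1 is down to just 1 ⇒ r3c1=1.
Step 3. [r1c2∈{4}] r1c2 is down to just 4 ⇒ r1c2=4.
Step 4. [r3c4∈{4}] r3c4's peers cover all but 4 ⇒ r3c4=4.
Step 5. [r2c2∈{1}] nothing but 1 survives at r2c2 ⇒ r2c2=1.
Step 6. [r2c1∈{3}] r2c1's peers cover all but 3, so r2c1=3.
Step 7. [r3c3∈{2}] nothing but 2 survives at r3c3, so r3c3=2.
Step 8. [r4c4∈{1}] nothing but 1 survives at r4c4. So r4c4=1.
Step 9. [r1c4∈{3}] r1c4 has the single candidate 3. So r1c4=3.

Answer: 2 4 1 3 / 3 1 4 2 / 1 3 2 4 / 4 2 3 1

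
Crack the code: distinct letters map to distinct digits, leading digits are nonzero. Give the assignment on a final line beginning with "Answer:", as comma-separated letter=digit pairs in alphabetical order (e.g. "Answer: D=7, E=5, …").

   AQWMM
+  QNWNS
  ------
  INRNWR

Step 1. [col 1: M + S ≡ R (mod 10)] no forcing yet in column 1 (carry-in 0); M=4 is free and consistent — try it, so M=4.
Step 2. [col 1: M + S ≡ R (mod 10)] several values work for S in column 1 (M + S ≡ R (mod 10), carry-in 0); try S=9 ⇒ S=9.
Step 3. [col 1: M + S ≡ R (mod 10)] in column 1 we have M+S≡R with carry-in 0; given M=4, S=9 and digits 4,9 already taken and all letters distinct, that pins R to 3. So R=3.
Step 4. [col 2: M + N ≡ W (mod 10)] several values work for N in column 2 (M + N ≡ W (mod 10), carry-in 1); try N=0 ⇒ N=0.
Step 5. [col 2: M + N ≡ W (mod 10)] in column 2 we have M+N≡W with carry-in 1; given M=4, N=0 and digits 0,3,4,9 already taken and all letters distinct, that pins W to 5 ⇒ W=5.
Step 6. [col 4: Q + N ≡ R (mod 10)] column 4: given N=0, R=3, carry-in 1, and digits 0,3,4,5,9 already taken and all letters distinct, Q+N≡R (mod 10) forces Q=2, so Q=2.
Step 7. [col 5: A + Q ≡ N (mod 10)] in column 5 we have A+Q≡N with carry-in 0; given Q=2, N=0 and digits 0,2,3,4,5,9 already taken and all letters distinct, that pins A to 8. So A=8.
Step 8. [col 6: carry → I] from column 6 (nothing yet, carry-in 1, digits 0,2,3,4,5,8,9 already taken and all letters distinct): I must equal 1 ⇒ I=1.

Answer: A=8, I=1, M=4, N=0, Q=2, R=3, S=9, W=5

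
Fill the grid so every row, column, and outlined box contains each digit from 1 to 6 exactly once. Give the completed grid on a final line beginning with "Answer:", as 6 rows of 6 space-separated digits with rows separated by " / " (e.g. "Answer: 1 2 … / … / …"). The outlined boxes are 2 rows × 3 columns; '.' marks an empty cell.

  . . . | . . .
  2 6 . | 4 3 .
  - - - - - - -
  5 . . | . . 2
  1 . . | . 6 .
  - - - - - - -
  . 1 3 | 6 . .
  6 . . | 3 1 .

Step 1. [r5c1∈{4}] r5c1's peers cover all but 4. So r5c1=4.
Step 2. [r5c6∈{5}] nothing but 5 survives at r5c6, so r5c6=5.
Step 3. [r2c3∈{1,5}] 5 has one home in row 2: r2c3, so r2c3=5.
Step 4. [r3c2∈{3,4}] 3 has one home in row 3: r3c2, so r3c2=3.
Step 5. [r1c3∈{1,4}] in col 3, 1 fits only at r1c3. So r1c3=1.
Step 6. [r3c5∈{4}] only 4 remains possible at r3c5, so r3c5=4.
Step 7. [r4c3∈{2,4}] in col 3, 4 fits only at r4c3 ⇒ r4c3=4.
Step 8. [r1c5∈{2,5}] r1c5 is the only open cell in col 5 admitting 5, so r1c5=5.
Step 9. [r6c2∈{2,5}] across row 6, 5 lands solely at r6c2 ⇒ r6c2=5.
Step 10. [r3c3∈{6}] r3c3's peers cover all but 6, so r3c3=6.
Step 11. [r2c6∈{1}] only 1 remains possible at r2c6, so r2c6=1.
Step 12. [r1c6∈{6}] only 6 remains possible at r1c6 ⇒ r1c6=6.
Step 13. [r1c1∈{3}] r1c1 has the single candidate 3 ⇒ r1c1=3.
Step 14. [r4c6∈{3}] r4c6 has the single candidate 3 ⇒ r4c6=3.
Step 15. [r5c5∈{2}] nothing but 2 survives at r5c5. So r5c5=2.
Step 16. [r4c2∈{2}] r4c2 has the single candidate 2, so r4c2=2.
Step 17. [r3c4∈{1}] nothing but 1 survives at r3c4. So r3c4=1.
Step 18. [r6c6∈{4}] nothing but 4 survives at r6c6, so r6c6=4.
Step 19. [r6c3∈{2}] only 2 remains possible at r6c3 ⇒ r6c3=2.
Step 20. [r1c4∈{2}] only 2 remains possible at r1c4. So r1c4=2.
Step 21. [r4c4∈{5}] nothing but 5 survives at r4c4, so r4c4=5.
Step 22. [r1c2∈{4}] nothing but 4 survives at r1c2. So r1c2=4.

Answer: 3 4 1 2 5 6 / 2 6 5 4 3 1 / 5 3 6 1 4 2 / 1 2 4 5 6 3 / 4 1 3 6 2 5 / 6 5 2 3 1 4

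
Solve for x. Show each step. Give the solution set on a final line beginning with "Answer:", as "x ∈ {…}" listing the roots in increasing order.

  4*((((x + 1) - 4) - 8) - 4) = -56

Step 1. [4*((((x + 1) - 4) - 8) - 4) = -56] 4·(inner) — divide through by 4. So div: (((x + 1) - 4) - 8) - 4 = -14.
Step 2. [(((x + 1) - 4) - 8) - 4 = -14] add 4: x sits inside (… - 4). So sub: ((x + 1) - 4) - 8 = -10.
Step 3. [((x + 1) - 4) - 8 = -10] peel the -8: add 8 from each side ⇒ sub: (x + 1) - 4 = -2.
Step 4. [(x + 1) - 4 = -2] 4 comes off first (add 4). So sub: x + 1 = 2.
Step 5. [x + 1 = 2] subtract 1: x sits inside (… + 1). So sub: x = 1.

Answer: x ∈ {1}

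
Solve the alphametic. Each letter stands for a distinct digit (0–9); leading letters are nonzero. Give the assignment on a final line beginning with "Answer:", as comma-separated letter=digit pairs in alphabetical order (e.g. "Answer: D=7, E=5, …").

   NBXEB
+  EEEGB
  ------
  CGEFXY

Step 1. [col 1: B + B ≡ Y (mod 10)] column 1 (B + B ≡ Y (mod 10), carry-in 0) doesn't pin Y yet; pick Y=8 and continue, so Y=8.
Step 2. [col 1: B + B ≡ Y (mod 10)] column 1 (B + B ≡ Y (mod 10), carry-in 0) doesn't pin B yet; pick B=9 and continue ⇒ B=9.
Step 3. [col 2: E + G ≡ X (mod 10)] E=7 is one option consistent with column 2 (E + G ≡ X (mod 10), carry-in 1) — take it, so E=7.
Step 4. [col 2: E + G ≡ X (mod 10)] no forcing yet in column 2 (carry-in 1); G=4 is free and consistent — try it ⇒ G=4.
Step 5. [C] adding two 5-digit numbers gives at most 5+1 digits, and here it does — C is that final carry and must be 1. So C=1.
Step 6. [col 2: E + G ≡ X (mod 10)] column 2: given E=7, G=4, carry-in 1, and digits 1,4,7,8,9 already taken and all letters distinct, E+G≡X (mod 10) forces X=2, so X=2.
Step 7. [col 3: X + E ≡ F (mod 10)] column 3 reads X+E+carry(1)=F with X=2, E=7; with digits 1,2,4,7,8,9 already taken and all letters distinct, the only value for F is 0, so F=0.
Step 8. [col 5: N + E ≡ G (mod 10)] from column 5 (E=7, G=4, carry-in 1, digits 0,1,2,4,7,8,9 already taken and all letters distinct): N must equal 6. So N=6.

Answer: B=9, C=1, E=7, F=0, G=4, N=6, X=2, Y=8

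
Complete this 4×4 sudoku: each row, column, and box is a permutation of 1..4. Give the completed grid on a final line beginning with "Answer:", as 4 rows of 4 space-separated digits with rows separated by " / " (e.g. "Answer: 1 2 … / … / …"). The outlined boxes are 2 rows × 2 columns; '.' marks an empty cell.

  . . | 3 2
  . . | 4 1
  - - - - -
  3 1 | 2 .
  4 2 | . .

Step 1. [r1c2∈{4}] r1c2's peers cover all but 4. So r1c2=4.
Step 2. [r4c4∈{3}] r4c4 is down to just 3 ⇒ r4c4=3.
Step 3. [r1c1∈{1}] nothing but 1 survives at r1c1 ⇒ r1c1=1.
Step 4. [r2c1∈{2}] nothing but 2 survives at r2c1, so r2c1=2.
Step 5. [r2c2∈{3}] r2c2's peers cover all but 3. So r2c2=3.
Step 6. [r3c4∈{4}] r3c4's peers cover all but 4. So r3c4=4.
Step 7. [r4c3∈{1}] r4c3 has the single candidate 1 ⇒ r4c3=1.

Answer: 1 4 3 2 / 2 3 4 1 / 3 1 2 4 / 4 2 1 3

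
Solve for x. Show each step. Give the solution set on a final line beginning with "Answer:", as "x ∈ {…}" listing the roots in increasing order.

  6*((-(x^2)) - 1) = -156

Step 1. [6*((-(x^2)) - 1) = -156] 6·(inner) — divide through by 6 ⇒ div: (-(x^2)) - 1 = -26.
Step 2. [(-(x^2)) - 1 = -26] 1 comes off first (add 1) ⇒ sub: -(x^2) = -25.
Step 3. [-(x^2) = -25] flip signs both sides. So neg: x^2 = 25.
Step 4. [x^2 = 25] √ both sides: 25 ≥ 0 gives two branches, so sqrt: x = 5 or -5.

Answer: x ∈ {-5, 5}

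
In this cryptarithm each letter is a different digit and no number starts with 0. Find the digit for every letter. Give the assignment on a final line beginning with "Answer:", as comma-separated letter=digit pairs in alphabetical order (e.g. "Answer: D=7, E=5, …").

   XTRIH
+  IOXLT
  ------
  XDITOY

Step 1. [X] X is the leading digit of a 6-digit sum of two 5-digit numbers; the final carry is exactly 1. So X=1.
Step 2. [col 1: H + T ≡ Y (mod 10)] column 1 (H + T ≡ Y (mod 10), carry-in 0) doesn't pin T yet; pick T=4 and continue. So T=4.
Step 3. [col 1: H + T ≡ Y (mod 10)] column 1 (H + T ≡ Y (mod 10), carry-in 0) doesn't pin Y yet; pick Y=7 and continue ⇒ Y=7.
Step 4. [col 1: H + T ≡ Y (mod 10)] column 1 reads H+T+carry(0)=Y with T=4, Y=7; with digits 1,4,7 already taken and all letters distinct, the only value for H is 3, so H=3.
Step 5. [col 2: I + L ≡ O (mod 10)] several values work for I in column 2 (I + L ≡ O (mod 10), carry-in 0); try I=9. So I=9.
Step 6. [col 2: I + L ≡ O (mod 10)] column 2: given I=9, carry-in 0, and digits 1,3,4,7,9 already taken and all letters distinct, I+L≡O (mod 10) forces L=6, so L=6.
Step 7. [col 2: I + L ≡ O (mod 10)] in column 2 we have I+L≡O with carry-in 0; given I=9, L=6 and digits 1,3,4,6,7,9 already taken and all letters distinct, that pins O to 5 ⇒ O=5.
Step 8. [col 3: R + X ≡ T (mod 10)] column 3 reads R+X+carry(1)=T with X=1, T=4; with digits 1,3,4,5,6,7,9 already taken and all letters distinct, the only value for R is 2, so R=2.
Step 9. [col 5: X + I ≡ D (mod 10)] in column 5 we have X+I≡D with carry-in 0; given X=1, I=9 and digits 1,2,3,4,5,6,7,9 already taken and all letters distinct, that pins D to 0. So D=0.

Answer: D=0, H=3, I=9, L=6, O=5, R=2, T=4, X=1, Y=7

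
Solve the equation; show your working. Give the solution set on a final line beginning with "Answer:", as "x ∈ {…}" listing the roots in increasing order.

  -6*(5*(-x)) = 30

Step 1. [-6*(5*(-x)) = 30] -6 out front; divide by -6 ⇒ div: 5*(-x) = -5.
Step 2. [5*(-x) = -5] LHS = 5·(…); ÷5 both sides. So div: -x = -1.
Step 3. [-x = -1] flip signs both sides ⇒ neg: x = 1.

Answer: x ∈ {1}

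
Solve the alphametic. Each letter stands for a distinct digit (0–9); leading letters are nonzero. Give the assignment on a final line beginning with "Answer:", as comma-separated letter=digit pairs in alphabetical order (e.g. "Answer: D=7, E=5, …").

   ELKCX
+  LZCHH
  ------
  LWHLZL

Step 1. [col 1: X + H ≡ L (mod 10)] column 1 (X + H ≡ L (mod 10), carry-in 0) doesn't pin H yet; pick H=6 and continue ⇒ H=6.
Step 2. [col 1: X + H ≡ L (mod 10)] X=5 is one option consistent with column 1 (X + H ≡ L (mod 10), carry-in 0) — take it. So X=5.
Step 3. [col 1: X + H ≡ L (mod 10)] in column 1 we have X+H≡L with carry-in 0; given X=5, H=6 and digits 5,6 already taken and all letters distinct, that pins L to 1, so L=1.
Step 4. [col 2: C + H ≡ Z (mod 10)] column 2 (C + H ≡ Z (mod 10), carry-in 1) doesn't pin Z yet; pick Z=4 and continue. So Z=4.
Step 5. [col 2: C + H ≡ Z (mod 10)] in column 2 we have C+H≡Z with carry-in 1; given H=6, Z=4 and digits 1,4,5,6 already taken and all letters distinct, that pins C to 7, so C=7.
Step 6. [col 3: K + C ≡ L (mod 10)] in column 3 we have K+C≡L with carry-in 1; given C=7, L=1 and digits 1,4,5,6,7 already taken and all letters distinct, that pins K to 3. So K=3.
Step 7. [col 5: E + L ≡ W (mod 10)] several values work for E in column 5 (E + L ≡ W (mod 10), carry-in 0); try E=9 ⇒ E=9.
Step 8. [col 5: E + L ≡ W (mod 10)] column 5 reads E+L+carry(0)=W with E=9, L=1; with digits 1,3,4,5,6,7,9 already taken and all letters distinct, the only value for W is 0. So W=0.

Answer: C=7, E=9, H=6, K=3, L=1, W=0, X=5, Z=4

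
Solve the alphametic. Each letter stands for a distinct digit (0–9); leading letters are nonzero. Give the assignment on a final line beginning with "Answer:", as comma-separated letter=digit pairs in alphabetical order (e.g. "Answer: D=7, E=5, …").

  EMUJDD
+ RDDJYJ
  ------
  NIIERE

Step 1. [col 1: D + J ≡ E (mod 10)] no forcing yet in column 1 (carry-in 0); J=6 is free and consistent — try it, so J=6.
Step 2. [col 1: D + J ≡ E (mod 10)] several values work for E in column 1 (D + J ≡ E (mod 10), carry-in 0); try E=3. So E=3.
Step 3. [col 1: D + J ≡ E (mod 10)] in column 1 we have D+J≡E with carry-in 0; given J=6, E=3 and digits 3,6 already taken and all letters distinct, that pins D to 7. So D=7.
Step 4. [col 2: D + Y ≡ R (mod 10)] column 2 (D + Y ≡ R (mod 10), carry-in 1) doesn't pin R yet; pick R=2 and continue. So R=2.
Step 5. [col 2: D + Y ≡ R (mod 10)] from column 2 (D=7, R=2, carry-in 1, digits 2,3,6,7 already taken and all letters distinct): Y must equal 4. So Y=4.
Step 6. [col 4: U + D ≡ I (mod 10)] I=8 is one option consistent with column 4 (U + D ≡ I (mod 10), carry-in 1) — take it. So I=8.
Step 7. [col 4: U + D ≡ I (mod 10)] in column 4 we have U+D≡I with carry-in 1; given D=7, I=8 and digits 2,3,4,6,7,8 already taken and all letters distinct, that pins U to 0, so U=0.
Step 8. [col 5: M + D ≡ I (mod 10)] from column 5 (D=7, I=8, carry-in 0, digits 0,2,3,4,6,7,8 already taken and all letters distinct): M must equal 1, so M=1.
Step 9. [col 6: E + R ≡ N (mod 10)] in column 6 we have E+R≡N with carry-in 0; given E=3, R=2 and digits 0,1,2,3,4,6,7,8 already taken and all letters distinct, that pins N to 5 ⇒ N=5.

Answer: D=7, E=3, I=8, J=6, M=1, N=5, R=2, U=0, Y=4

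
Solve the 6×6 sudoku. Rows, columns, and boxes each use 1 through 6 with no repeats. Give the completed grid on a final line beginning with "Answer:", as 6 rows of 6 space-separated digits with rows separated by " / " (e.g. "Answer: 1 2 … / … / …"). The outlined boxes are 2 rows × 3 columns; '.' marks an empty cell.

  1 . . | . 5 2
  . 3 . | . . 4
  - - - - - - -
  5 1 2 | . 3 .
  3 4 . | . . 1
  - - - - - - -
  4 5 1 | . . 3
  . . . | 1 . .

Step 1. [r2c4∈{6}] r2c4 has the single candidate 6. So r2c4=6.
Step 2. [r6c1∈{2,6}] col 1 places 6 nowhere but r6c1. So r6c1=6.
Step 3. [r5c4∈{2}] only 2 remains possible at r5c4 ⇒ r5c4=2.
Step 4. [r4c3∈{6}] only 6 remains possible at r4c3 ⇒ r4c3=6.
Step 5. [r4c5∈{2}] r4c5 is down to just 2 ⇒ r4c5=2.
Step 6. [r3c6∈{6}] nothing but 6 survives at r3c6, so r3c6=6.
Step 7. [r1c2∈{6}] only 6 remains possible at r1c2 ⇒ r1c2=6.
Step 8. [r6c2∈{2}] r6c2's peers cover all but 2, so r6c2=2.
Step 9. [r2c3∈{5}] nothing but 5 survives at r2c3 ⇒ r2c3=5.
Step 10. [r6c5∈{4}] r6c5 has the single candidate 4 ⇒ r6c5=4.
Step 11. [r2c5∈{1}] r2c5 is down to just 1, so r2c5=1.
Step 12. [r6c6∈{5}] nothing but 5 survives at r6c6 ⇒ r6c6=5.
Step 13. [r2c1∈{2}] r2c1's peers cover all but 2 ⇒ r2c1=2.
Step 14. [r5c5∈{6}] r5c5 is down to just 6, so r5c5=6.
Step 15. [r1c3∈{4}] only 4 remains possible at r1c3. So r1c3=4.
Step 16. [r3c4∈{4}] r3c4 is down to just 4, so r3c4=4.
Step 17. [r4c4∈{5}] r4c4 has the single candidate 5 ⇒ r4c4=5.
Step 18. [r6c3∈{3}] only 3 remains possible at r6c3, so r6c3=3.
Step 19. [r1c4∈{3}] nothing but 3 survives at r1c4, so r1c4=3.

Answer: 1 6 4 3 5 2 / 2 3 5 6 1 4 / 5 1 2 4 3 6 / 3 4 6 5 2 1 / 4 5 1 2 6 3 / 6 2 3 1 4 5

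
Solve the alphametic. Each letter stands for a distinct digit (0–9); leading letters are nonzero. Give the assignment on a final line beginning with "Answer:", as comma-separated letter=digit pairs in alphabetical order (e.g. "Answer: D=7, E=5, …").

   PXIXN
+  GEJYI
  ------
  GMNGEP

Step 1. [col 1: N + I ≡ P (mod 10)] P=8 is one option consistent with column 1 (N + I ≡ P (mod 10), carry-in 0) — take it ⇒ P=8.
Step 2. [col 1: N + I ≡ P (mod 10)] column 1 (N + I ≡ P (mod 10), carry-in 0) doesn't pin N yet; pick N=2 and continue, so N=2.
Step 3. [col 1: N + I ≡ P (mod 10)] in column 1 we have N+I≡P with carry-in 0; given N=2, P=8 and digits 2,8 already taken and all letters distinct, that pins I to 6. So I=6.
Step 4. [col 2: X + Y ≡ E (mod 10)] no forcing yet in column 2 (carry-in 0); E=7 is free and consistent — try it, so E=7.
Step 5. [col 2: X + Y ≡ E (mod 10)] column 2 (X + Y ≡ E (mod 10), carry-in 0) doesn't pin Y yet; pick Y=3 and continue. So Y=3.
Step 6. [G] the sum has 6 digits but both addends have 5; that extra leading digit G is the final carry, namely 1 ⇒ G=1.
Step 7. [col 2: X + Y ≡ E (mod 10)] column 2 reads X+Y+carry(0)=E with Y=3, E=7; with digits 1,2,3,6,7,8 already taken and all letters distinct, the only value for X is 4 ⇒ X=4.
Step 8. [col 3: I + J ≡ G (mod 10)] in column 3 we have I+J≡G with carry-in 0; given I=6, G=1 and digits 1,2,3,4,6,7,8 already taken and all letters distinct, that pins J to 5, so J=5.
Step 9. [col 5: P + G ≡ M (mod 10)] column 5: given P=8, G=1, carry-in 1, and digits 1,2,3,4,5,6,7,8 already taken and all letters distinct, P+G≡M (mod 10) forces M=0. So M=0.

Answer: E=7, G=1, I=6, J=5, M=0, N=2, P=8, X=4, Y=3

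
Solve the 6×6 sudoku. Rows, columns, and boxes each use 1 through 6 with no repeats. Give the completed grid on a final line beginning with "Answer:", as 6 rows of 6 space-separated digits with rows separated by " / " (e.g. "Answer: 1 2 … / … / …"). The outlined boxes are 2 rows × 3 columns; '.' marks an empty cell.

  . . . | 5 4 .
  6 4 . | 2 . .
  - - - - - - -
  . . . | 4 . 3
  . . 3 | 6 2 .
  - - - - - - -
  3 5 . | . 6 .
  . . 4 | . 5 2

Step 1. [r4c2∈{1}] r4c2 has the single candidate 1, so r4c2=1.
Step 2. [r2c6∈{1}] only 1 remains possible at r2c6. So r2c6=1.
Step 3. [r3c3∈{2,5,6}] 6 has one home in col 3: r3c3. So r3c3=6.
Step 4. [r6c1∈{1}] r6c1's peers cover all but 1 ⇒ r6c1=1.
Step 5. [r1c1∈{2}] r1c1's peers cover all but 2, so r1c1=2.
Step 6. [r3c1∈{5}] nothing but 5 survives at r3c1, so r3c1=5.
Step 7. [r5c4∈{1}] r5c4's peers cover all but 1, so r5c4=1.
Step 8. [r1c6∈{6}] r1c6 is down to just 6. So r1c6=6.
Step 9. [r5c3∈{2}] r5c3 is down to just 2, so r5c3=2.
Step 10. [r4c6∈{5}] r4c6 has the single candidate 5, so r4c6=5.
Step 11. [r1c2∈{3}] only 3 remains possible at r1c2, so r1c2=3.
Step 12. [r3c5∈{1}] nothing but 1 survives at r3c5 ⇒ r3c5=1.
Step 13. [r1c3∈{1}] r1c3's peers cover all but 1, so r1c3=1.
Step 14. [r6c4∈{3}] only 3 remains possible at r6c4 ⇒ r6c4=3.
Step 15. [r6c2∈{6}] r6c2 is down to just 6. So r6c2=6.
Step 16. [r4c1∈{4}] nothing but 4 survives at r4c1 ⇒ r4c1=4.
Step 17. [r2c3∈{5}] only 5 remains possible at r2c3 ⇒ r2c3=5.
Step 18. [r5c6∈{4}] nothing but 4 survives at r5c6. So r5c6=4.
Step 19. [r3c2∈{2}] r3c2 is down to just 2 ⇒ r3c2=2.
Step 20. [r2c5∈{3}] nothing but 3 survives at r2c5. So r2c5=3.

Answer: 2 3 1 5 4 6 / 6 4 5 2 3 1 / 5 2 6 4 1 3 / 4 1 3 6 2 5 / 3 5 2 1 6 4 / 1 6 4 3 5 2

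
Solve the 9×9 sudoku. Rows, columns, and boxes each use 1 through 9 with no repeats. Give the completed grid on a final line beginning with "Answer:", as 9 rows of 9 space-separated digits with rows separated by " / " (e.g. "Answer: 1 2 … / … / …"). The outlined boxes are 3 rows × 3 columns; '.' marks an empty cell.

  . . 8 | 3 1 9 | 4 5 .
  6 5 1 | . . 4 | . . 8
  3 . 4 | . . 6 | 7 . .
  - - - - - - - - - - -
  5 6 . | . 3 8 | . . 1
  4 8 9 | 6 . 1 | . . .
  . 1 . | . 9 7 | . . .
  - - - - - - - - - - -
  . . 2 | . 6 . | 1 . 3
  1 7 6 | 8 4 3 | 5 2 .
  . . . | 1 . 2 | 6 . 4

Step 1. [r7c4∈{5,7,9}] in col 4, 9 fits only at r7c4. So r7c4=9.
Step 2. [r7c8∈{7,8}] row 7 places 7 nowhere but r7c8, so r7c8=7.
Step 3. [r3c2∈{2,9}] across box 1, 9 lands solely at r3c2 ⇒ r3c2=9.
Step 4. [r3c9∈{2}] only 2 remains possible at r3c9 ⇒ r3c9=2.
Step 5. [r6c8∈{3,4,6,8}] r6c8 is the only open cell in col 8 admitting 6 ⇒ r6c8=6.
Step 6. [r6c4∈{2,4,5}] 4 has one home in row 6: r6c4, so r6c4=4.
Step 7. [r5c5∈{2,5}] box 5 places 5 nowhere but r5c5, so r5c5=5.
Step 8. [r5c7∈{2,3}] row 5 places 2 nowhere but r5c7, so r5c7=2.
Step 9. [r5c8∈{3}] only 3 remains possible at r5c8 ⇒ r5c8=3.
Step 10. [r2c8∈{9}] nothing but 9 survives at r2c8. So r2c8=9.
Step 11. [r2c4∈{2,7}] across col 4, 7 lands solely at r2c4, so r2c4=7.
Step 12. [r6c3∈{3}] nothing but 3 survives at r6c3 ⇒ r6c3=3.
Step 13. [r1c1∈{2,7}] in row 1, 7 fits only at r1c1 ⇒ r1c1=7.
Step 14. [r7c1∈{8}] r7c1's peers cover all but 8 ⇒ r7c1=8.
Step 15. [r3c8∈{1}] r3c8 is down to just 1. So r3c8=1.
Step 16. [r2c7∈{3}] only 3 remains possible at r2c7, so r2c7=3.
Step 17. [r3c5∈{8}] r3c5 has the single candidate 8 ⇒ r3c5=8.
Step 18. [r4c7∈{9}] only 9 remains possible at r4c7. So r4c7=9.
Step 19. [r1c2∈{2}] r1c2's peers cover all but 2. So r1c2=2.
Step 20. [r8c9∈{9}] r8c9's peers cover all but 9, so r8c9=9.
Step 21. [r2c5∈{2}] r2c5 has the single candidate 2, so r2c5=2.
Step 22. [r3c4∈{5}] r3c4 is down to just 5, so r3c4=5.
Step 23. [r6c7∈{8}] r6c7 is down to just 8 ⇒ r6c7=8.
Step 24. [r9c5∈{7}] r9c5 is down to just 7 ⇒ r9c5=7.
Step 25. [r7c6∈{5}] r7c6 is down to just 5, so r7c6=5.
Step 26. [r4c3∈{7}] only 7 remains possible at r4c3 ⇒ r4c3=7.
Step 27. [r9c1∈{9}] r9c1 has the single candidate 9 ⇒ r9c1=9.
Step 28. [r9c2∈{3}] r9c2 has the single candidate 3 ⇒ r9c2=3.
Step 29. [r6c1∈{2}] only 2 remains possible at r6c1. So r6c1=2.
Step 30. [r6c9∈{5}] nothing but 5 survives at r6c9 ⇒ r6c9=5.
Step 31. [r4c8∈{4}] r4c8 is down to just 4 ⇒ r4c8=4.
Step 32. [r4c4∈{2}] only 2 remains possible at r4c4 ⇒ r4c4=2.
Step 33. [r9c3∈{5}] r9c3 has the single candidate 5 ⇒ r9c3=5.
Step 34. [r1c9∈{6}] r1c9's peers cover all but 6 ⇒ r1c9=6.
Step 35. [r7c2∈{4}] r7c2 is down to just 4, so r7c2=4.
Step 36. [r9c8∈{8}] r9c8 has the single candidate 8. So r9c8=8.
Step 37. [r5c9∈{7}] r5c9 has the single candidate 7. So r5c9=7.

Answer: 7 2 8 3 1 9 4 5 6 / 6 5 1 7 2 4 3 9 8 / 3 9 4 5 8 6 7 1 2 / 5 6 7 2 3 8 9 4 1 / 4 8 9 6 5 1 2 3 7 / 2 1 3 4 9 7 8 6 5 / 8 4 2 9 6 5 1 7 3 / 1 7 6 8 4 3 5 2 9 / 9 3 5 1 7 2 6 8 4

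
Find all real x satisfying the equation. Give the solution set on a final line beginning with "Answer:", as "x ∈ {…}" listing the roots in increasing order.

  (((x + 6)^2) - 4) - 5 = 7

Step 1. [(((x + 6)^2) - 4) - 5 = 7] 5 comes off first (add 5), so sub: ((x + 6)^2) - 4 = 12.
Step 2. [((x + 6)^2) - 4 = 12] add 4: x sits inside (… - 4), so sub: (x + 6)^2 = 16.
Step 3. [(x + 6)^2 = 16] LHS squared, RHS 16 ≥ 0: apply √ (±) ⇒ sqrt: x + 6 = 4 or -4.
Step 4. [x + 6 = 4 or -4] subtract 6: x sits inside (… + 6), so sub: x = -2 or -10.

Answer: x ∈ {-10, -2}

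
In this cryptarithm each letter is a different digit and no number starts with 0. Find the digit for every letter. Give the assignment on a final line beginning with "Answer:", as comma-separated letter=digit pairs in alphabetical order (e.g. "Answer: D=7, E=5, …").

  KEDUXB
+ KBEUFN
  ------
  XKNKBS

Step 1. [col 1: B + N ≡ S (mod 10)] several values work for S in column 1 (B + N ≡ S (mod 10), carry-in 0); try S=0. So S=0.
Step 2. [col 1: B + N ≡ S (mod 10)] no forcing yet in column 1 (carry-in 0); B=7 is free and consistent — try it ⇒ B=7.
Step 3. [col 1: B + N ≡ S (mod 10)] column 1 reads B+N+carry(0)=S with B=7, S=0; with digits 0,7 already taken and all letters distinct, the only value for N is 3. So N=3.
Step 4. [col 2: X + F ≡ B (mod 10)] no forcing yet in column 2 (carry-in 1); X=5 is free and consistent — try it ⇒ X=5.
Step 5. [col 2: X + F ≡ B (mod 10)] column 2 reads X+F+carry(1)=B with X=5, B=7; with digits 0,3,5,7 already taken and all letters distinct, the only value for F is 1. So F=1.
Step 6. [col 3: U + U ≡ K (mod 10)] K=2 is one option consistent with column 3 (U + U ≡ K (mod 10), carry-in 0) — take it ⇒ K=2.
Step 7. [col 3: U + U ≡ K (mod 10)] column 3: given K=2, carry-in 0, and digits 0,1,2,3,5,7 already taken and all letters distinct, U+U≡K (mod 10) forces U=6, so U=6.
Step 8. [col 4: D + E ≡ N (mod 10)] column 4 (D + E ≡ N (mod 10), carry-in 1) doesn't pin E yet; pick E=4 and continue ⇒ E=4.
Step 9. [col 4: D + E ≡ N (mod 10)] in column 4 we have D+E≡N with carry-in 1; given E=4, N=3 and digits 0,1,2,3,4,5,6,7 already taken and all letters distinct, that pins D to 8. So D=8.

Answer: B=7, D=8, E=4, F=1, K=2, N=3, S=0, U=6, X=5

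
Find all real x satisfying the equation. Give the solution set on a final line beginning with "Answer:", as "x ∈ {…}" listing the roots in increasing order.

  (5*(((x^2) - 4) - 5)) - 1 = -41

Step 1. [(5*(((x^2) - 4) - 5)) - 1 = -41] the outer -1 inverts by adding 1. So sub: 5*(((x^2) - 4) - 5) = -40.
Step 2. [5*(((x^2) - 4) - 5) = -40] leading coefficient 5: divide by 5 ⇒ div: ((x^2) - 4) - 5 = -8.
Step 3. [((x^2) - 4) - 5 = -8] add 5: x sits inside (… - 5) ⇒ sub: (x^2) - 4 = -3.
Step 4. [(x^2) - 4 = -3] 4 comes off first (add 4). So sub: x^2 = 1.
Step 5. [x^2 = 1] √ both sides: 1 ≥ 0 gives two branches. So sqrt: x = 1 or -1.

Answer: x ∈ {-1, 1}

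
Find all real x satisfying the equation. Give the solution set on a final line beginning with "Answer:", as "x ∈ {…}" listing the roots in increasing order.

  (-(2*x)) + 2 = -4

Step 1. [(-(2*x)) + 2 = -4] the outer +2 inverts by subtracting 2 ⇒ sub: -(2*x) = -6.
Step 2. [-(2*x) = -6] leading − — multiply by −1, so neg: 2*x = 6.
Step 3. [2*x = 6] 2 out front; divide by 2 ⇒ div: x = 3.

Answer: x ∈ {3}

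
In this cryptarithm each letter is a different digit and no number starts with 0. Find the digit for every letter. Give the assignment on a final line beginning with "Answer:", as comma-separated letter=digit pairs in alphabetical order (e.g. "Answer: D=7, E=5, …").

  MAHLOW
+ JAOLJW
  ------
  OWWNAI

Step 1. [col 1: W + W ≡ I (mod 10)] no forcing yet in column 1 (carry-in 0); W=8 is free and consistent — try it ⇒ W=8.
Step 2. [col 1: W + W ≡ I (mod 10)] from column 1 (W=8, carry-in 0, digits 8 already taken and all letters distinct): I must equal 6, so I=6.
Step 3. [col 2: O + J ≡ A (mod 10)] column 2 (O + J ≡ A (mod 10), carry-in 1) doesn't pin O yet; pick O=5 and continue, so O=5.
Step 4. [col 2: O + J ≡ A (mod 10)] several values work for J in column 2 (O + J ≡ A (mod 10), carry-in 1); try J=3, so J=3.
Step 5. [col 2: O + J ≡ A (mod 10)] in column 2 we have O+J≡A with carry-in 1; given O=5, J=3 and digits 3,5,6,8 already taken and all letters distinct, that pins A to 9, so A=9.
Step 6. [col 3: L + L ≡ N (mod 10)] column 3 (L + L ≡ N (mod 10), carry-in 0) doesn't pin N yet; pick N=4 and continue. So N=4.
Step 7. [col 3: L + L ≡ N (mod 10)] column 3 (L + L ≡ N (mod 10), carry-in 0) doesn't pin L yet; pick L=7 and continue ⇒ L=7.
Step 8. [col 4: H + O ≡ W (mod 10)] in column 4 we have H+O≡W with carry-in 1; given O=5, W=8 and digits 3,4,5,6,7,8,9 already taken and all letters distinct, that pins H to 2. So H=2.
Step 9. [col 6: M + J ≡ O (mod 10)] column 6: given J=3, O=5, carry-in 1, and digits 2,3,4,5,6,7,8,9 already taken and all letters distinct, M+J≡O (mod 10) forces M=1 ⇒ M=1.

Answer: A=9, H=2, I=6, J=3, L=7, M=1, N=4, O=5, W=8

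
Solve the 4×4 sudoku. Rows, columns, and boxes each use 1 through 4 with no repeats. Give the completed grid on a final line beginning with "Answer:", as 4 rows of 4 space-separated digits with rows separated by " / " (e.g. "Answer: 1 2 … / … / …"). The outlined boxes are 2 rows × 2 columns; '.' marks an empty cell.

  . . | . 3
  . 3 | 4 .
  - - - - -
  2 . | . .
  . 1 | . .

Step 1. [r2c4∈{1,2}] r2c4 is the only open cell in row 2 admitting 2, so r2c4=2.
Step 2. [r3c2∈{4}] only 4 remains possible at r3c2, so r3c2=4.
Step 3. [r3c3∈{1,3}] r3c3 is the only open cell in row 3 admitting 3. So r3c3=3.
Step 4. [r1c1∈{1,4}] across row 1, 4 lands solely at r1c1, so r1c1=4.
Step 5. [r4c1∈{3}] only 3 remains possible at r4c1, so r4c1=3.
Step 6. [r1c2∈{2}] r1c2's peers cover all but 2, so r1c2=2.
Step 7. [r1c3∈{1}] r1c3 is down to just 1 ⇒ r1c3=1.
Step 8. [r3c4∈{1}] r3c4 is down to just 1, so r3c4=1.
Step 9. [r4c3∈{2}] only 2 remains possible at r4c3, so r4c3=2.
Step 10. [r4c4∈{4}] r4c4's peers cover all but 4 ⇒ r4c4=4.
Step 11. [r2c1∈{1}] r2c1 has the single candidate 1 ⇒ r2c1=1.

Answer: 4 2 1 3 / 1 3 4 2 / 2 4 3 1 / 3 1 2 4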